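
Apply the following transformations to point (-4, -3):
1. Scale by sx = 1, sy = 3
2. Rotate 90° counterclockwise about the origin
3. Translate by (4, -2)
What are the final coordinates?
(13, -6)

Step 1: Scale → (-4, -9)
Step 2: Rotate 90° → (9, -4)
Step 3: Translate → (13, -6)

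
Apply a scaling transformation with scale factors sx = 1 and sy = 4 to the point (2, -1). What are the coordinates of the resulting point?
(2, -4)

Scaling matrix:
[[1, 0], [0, 4]]
Result: (2 × 1, -1 × 4) = (2, -4)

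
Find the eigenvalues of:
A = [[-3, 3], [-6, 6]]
λ = 0, 3

Solve det(A - λI) = 0. For a 2×2 matrix this is λ² - (trace)λ + det = 0.
trace(A) = -3 + 6 = 3.
det(A) = (-3)*(6) - (3)*(-6) = -18 + 18 = 0.
Characteristic equation: λ² - (3)λ + (0) = 0.
Discriminant: (3)² - 4*(0) = 9 - 0 = 9.
Roots: λ = (3 ± √9) / 2 = 0, 3.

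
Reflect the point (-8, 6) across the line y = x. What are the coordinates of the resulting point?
(6, -8)

Reflection across line y = x: (-8, 6) → (6, -8)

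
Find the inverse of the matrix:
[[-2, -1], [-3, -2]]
[[-2, 1], [3, -2]]

For [[a,b],[c,d]], inverse = (1/det)·[[d,-b],[-c,a]]
det = -2·-2 - -1·-3 = 1
Inverse = (1/1)·[[-2, 1], [3, -2]]
        = [[-2, 1], [3, -2]]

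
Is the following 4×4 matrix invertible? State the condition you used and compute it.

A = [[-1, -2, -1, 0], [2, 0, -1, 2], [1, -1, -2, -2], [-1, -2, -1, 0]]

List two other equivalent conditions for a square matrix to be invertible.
No, not invertible; det(A) = 0 (two rows are equal, so the rows are linearly dependent). Equivalent conditions (failing for this A): rank(A) < 4; Ax = 0 has non-trivial solutions; 0 is an eigenvalue; the columns are linearly dependent.

To check invertibility, compute det(A).
In this matrix, row 0 and the last row are identical, so one row is a scalar multiple of another and the rows are linearly dependent.
A matrix with linearly dependent rows has det = 0 and is not invertible.
Equivalent failed conditions:
- rank(A) < 4.
- Ax = 0 has non-trivial solutions.
- 0 is an eigenvalue.
- The columns are linearly dependent.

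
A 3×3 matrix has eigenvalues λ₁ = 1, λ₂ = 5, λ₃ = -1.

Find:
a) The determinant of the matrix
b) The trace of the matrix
det = -5, trace = 5

Two standard eigenvalue identities:
- det(A) equals the product of the eigenvalues (counted with multiplicity).
- trace(A) equals the sum of the eigenvalues.
det(A) = (1)*(5)*(-1) = -5.
trace(A) = 1 + 5 - 1 = 5.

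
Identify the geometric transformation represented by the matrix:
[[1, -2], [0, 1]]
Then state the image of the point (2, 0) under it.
horizontal shear with factor -2; image of (2, 0) is (2, 0)

The matrix [[1, k], [0, 1]] sends (x, y) to (x + -2y, y), leaving the y-coordinate fixed: a horizontal shear.
The matrix [[1, -2], [0, 1]] represents: horizontal shear with factor -2.
Applying it to (2, 0): [1·2 + -2·0, 0·2 + 1·0] = (2, 0).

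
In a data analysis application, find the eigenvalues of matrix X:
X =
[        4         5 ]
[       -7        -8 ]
λ = -3, -1

Solve det(X - λI) = 0. For a 2×2 matrix the characteristic equation is λ² - (trace)λ + det = 0.
trace(X) = a + d = 4 - 8 = -4.
det(X) = a*d - b*c = (4)*(-8) - (5)*(-7) = -32 + 35 = 3.
Characteristic equation: λ² - (-4)λ + (3) = 0.
Discriminant = (-4)² - 4*(3) = 16 - 12 = 4.
λ = (-4 ± √4) / 2 = (-4 ± 2) / 2 = -3, -1.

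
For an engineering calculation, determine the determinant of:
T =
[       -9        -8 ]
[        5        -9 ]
det(T) = 121

For a 2×2 matrix [[a, b], [c, d]], det = a*d - b*c.
det(T) = (-9)*(-9) - (-8)*(5) = 81 + 40 = 121.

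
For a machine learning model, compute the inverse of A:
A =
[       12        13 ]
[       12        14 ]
det(A) = 12
A⁻¹ =
[      7/6    -13/12 ]
[       -1         1 ]

For a 2×2 matrix A = [[a, b], [c, d]] with det(A) ≠ 0, A⁻¹ = (1/det(A)) * [[d, -b], [-c, a]].
det(A) = (12)*(14) - (13)*(12) = 168 - 156 = 12.
A⁻¹ = (1/12) * [[14, -13], [-12, 12]].
Dividing each entry by 12 and reducing:
A⁻¹ =
[      7/6    -13/12 ]
[       -1         1 ]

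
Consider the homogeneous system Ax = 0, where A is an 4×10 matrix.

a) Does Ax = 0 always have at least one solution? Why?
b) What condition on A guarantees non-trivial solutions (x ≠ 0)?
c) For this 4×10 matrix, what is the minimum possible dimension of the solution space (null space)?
a) Yes, x = 0 is always a solution. b) When A has linearly dependent columns (rank < n). c) Minimum nullity = 6.

a) x = 0 satisfies A·0 = 0, so the zero vector is always a solution.
b) Non-trivial solutions exist iff the columns of A are linearly dependent, equivalently rank(A) < n (the number of columns).
c) By rank-nullity, rank(A) + nullity(A) = n = 10. Since A has only 4 rows, rank(A) ≤ 4, so nullity(A) ≥ 10 - 4 = 6.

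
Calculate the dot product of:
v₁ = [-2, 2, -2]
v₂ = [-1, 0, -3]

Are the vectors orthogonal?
8, No

The dot product is the sum of products of corresponding components.
v₁·v₂ = (-2)*(-1) + (2)*(0) + (-2)*(-3) = 2 + 0 + 6 = 8.
Two vectors are orthogonal iff their dot product is 0; here the dot product is 8, so the vectors are not orthogonal.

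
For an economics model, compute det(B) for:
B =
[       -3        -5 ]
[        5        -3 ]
det(B) = 34

For a 2×2 matrix [[a, b], [c, d]], det = a*d - b*c.
det(B) = (-3)*(-3) - (-5)*(5) = 9 + 25 = 34.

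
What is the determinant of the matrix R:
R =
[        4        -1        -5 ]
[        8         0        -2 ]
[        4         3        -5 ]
det(R) = -128

Expand along row 0 (cofactor expansion): det(R) = a*(e*i - f*h) - b*(d*i - f*g) + c*(d*h - e*g), where the 3×3 is [[a, b, c], [d, e, f], [g, h, i]].
Minor M_00 = (0)*(-5) - (-2)*(3) = 0 + 6 = 6.
Minor M_01 = (8)*(-5) - (-2)*(4) = -40 + 8 = -32.
Minor M_02 = (8)*(3) - (0)*(4) = 24 - 0 = 24.
det(R) = (4)*(6) - (-1)*(-32) + (-5)*(24) = 24 - 32 - 120 = -128.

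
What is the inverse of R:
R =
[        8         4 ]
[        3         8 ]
det(R) = 52
R⁻¹ =
[     2/13     -1/13 ]
[    -3/52      2/13 ]

For a 2×2 matrix R = [[a, b], [c, d]] with det(R) ≠ 0, R⁻¹ = (1/det(R)) * [[d, -b], [-c, a]].
det(R) = (8)*(8) - (4)*(3) = 64 - 12 = 52.
R⁻¹ = (1/52) * [[8, -4], [-3, 8]].
Dividing each entry by 52 and reducing:
R⁻¹ =
[     2/13     -1/13 ]
[    -3/52      2/13 ]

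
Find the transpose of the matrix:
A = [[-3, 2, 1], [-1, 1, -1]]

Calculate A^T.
[[-3, -1], [2, 1], [1, -1]]

The transpose sends entry (i,j) to (j,i); rows become columns.
Row 0 of A: [-3, 2, 1] -> column 0 of A^T.
Row 1 of A: [-1, 1, -1] -> column 1 of A^T.
A^T = [[-3, -1], [2, 1], [1, -1]]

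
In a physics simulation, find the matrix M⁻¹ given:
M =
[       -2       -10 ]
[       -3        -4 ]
det(M) = -22
M⁻¹ =
[     2/11     -5/11 ]
[    -3/22      1/11 ]

For a 2×2 matrix M = [[a, b], [c, d]] with det(M) ≠ 0, M⁻¹ = (1/det(M)) * [[d, -b], [-c, a]].
det(M) = (-2)*(-4) - (-10)*(-3) = 8 - 30 = -22.
M⁻¹ = (1/-22) * [[-4, 10], [3, -2]].
Dividing each entry by -22 and reducing:
M⁻¹ =
[     2/11     -5/11 ]
[    -3/22      1/11 ]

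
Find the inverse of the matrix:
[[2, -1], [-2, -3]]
[[3/8, -1/8], [-1/4, -1/4]]

For [[a,b],[c,d]], inverse = (1/det)·[[d,-b],[-c,a]]
det = 2·-3 - -1·-2 = -8
Inverse = (1/-8)·[[-3, 1], [2, 2]]
        = [[3/8, -1/8], [-1/4, -1/4]]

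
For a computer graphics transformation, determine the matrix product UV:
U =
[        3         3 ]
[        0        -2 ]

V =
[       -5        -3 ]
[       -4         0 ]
UV =
[      -27        -9 ]
[        8         0 ]

Matrix multiplication: (UV)[i][j] = sum over k of U[i][k] * V[k][j].
  (UV)[0][0] = (3)*(-5) + (3)*(-4) = -27
  (UV)[0][1] = (3)*(-3) + (3)*(0) = -9
  (UV)[1][0] = (0)*(-5) + (-2)*(-4) = 8
  (UV)[1][1] = (0)*(-3) + (-2)*(0) = 0
UV =
[      -27        -9 ]
[        8         0 ]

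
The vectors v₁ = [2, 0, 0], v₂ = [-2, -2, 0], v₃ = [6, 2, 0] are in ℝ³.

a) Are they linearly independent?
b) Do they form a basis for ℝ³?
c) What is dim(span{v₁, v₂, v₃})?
Not independent, not a basis, dim(span) = 2

Check whether v₃ can be written as a linear combination of v₁ and v₂.
v₃ = (2)·v₁ + (-1)·v₂ = [6, 2, 0], so the three vectors are linearly dependent.
Thus they do not form a basis for ℝ³, and dim(span{v₁, v₂, v₃}) = 2 (spanned by v₁ and v₂).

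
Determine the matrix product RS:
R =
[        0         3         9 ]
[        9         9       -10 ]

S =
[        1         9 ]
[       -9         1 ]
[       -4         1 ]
RS =
[      -63        12 ]
[      -32        80 ]

Matrix multiplication: (RS)[i][j] = sum over k of R[i][k] * S[k][j].
  (RS)[0][0] = (0)*(1) + (3)*(-9) + (9)*(-4) = -63
  (RS)[0][1] = (0)*(9) + (3)*(1) + (9)*(1) = 12
  (RS)[1][0] = (9)*(1) + (9)*(-9) + (-10)*(-4) = -32
  (RS)[1][1] = (9)*(9) + (9)*(1) + (-10)*(1) = 80
RS =
[      -63        12 ]
[      -32        80 ]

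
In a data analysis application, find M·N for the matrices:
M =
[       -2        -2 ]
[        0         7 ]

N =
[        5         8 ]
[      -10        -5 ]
MN =
[       10        -6 ]
[      -70       -35 ]

Matrix multiplication: (MN)[i][j] = sum over k of M[i][k] * N[k][j].
  (MN)[0][0] = (-2)*(5) + (-2)*(-10) = 10
  (MN)[0][1] = (-2)*(8) + (-2)*(-5) = -6
  (MN)[1][0] = (0)*(5) + (7)*(-10) = -70
  (MN)[1][1] = (0)*(8) + (7)*(-5) = -35
MN =
[       10        -6 ]
[      -70       -35 ]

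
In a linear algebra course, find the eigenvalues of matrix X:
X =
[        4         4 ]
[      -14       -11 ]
λ = -4, -3

Solve det(X - λI) = 0. For a 2×2 matrix the characteristic equation is λ² - (trace)λ + det = 0.
trace(X) = a + d = 4 - 11 = -7.
det(X) = a*d - b*c = (4)*(-11) - (4)*(-14) = -44 + 56 = 12.
Characteristic equation: λ² - (-7)λ + (12) = 0.
Discriminant = (-7)² - 4*(12) = 49 - 48 = 1.
λ = (-7 ± √1) / 2 = (-7 ± 1) / 2 = -4, -3.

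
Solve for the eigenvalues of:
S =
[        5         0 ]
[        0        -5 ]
λ = -5, 5

Solve det(S - λI) = 0. For a 2×2 matrix the characteristic equation is λ² - (trace)λ + det = 0.
trace(S) = a + d = 5 - 5 = 0.
det(S) = a*d - b*c = (5)*(-5) - (0)*(0) = -25 - 0 = -25.
Characteristic equation: λ² - (0)λ + (-25) = 0.
Discriminant = (0)² - 4*(-25) = 0 + 100 = 100.
λ = (0 ± √100) / 2 = (0 ± 10) / 2 = -5, 5.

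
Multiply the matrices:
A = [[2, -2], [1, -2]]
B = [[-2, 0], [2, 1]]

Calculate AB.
[[-8, -2], [-6, -2]]

Each entry (i,j) of AB = sum over k of A[i][k]*B[k][j].
(AB)[0][0] = (2)*(-2) + (-2)*(2) = -8
(AB)[0][1] = (2)*(0) + (-2)*(1) = -2
(AB)[1][0] = (1)*(-2) + (-2)*(2) = -6
(AB)[1][1] = (1)*(0) + (-2)*(1) = -2
AB = [[-8, -2], [-6, -2]]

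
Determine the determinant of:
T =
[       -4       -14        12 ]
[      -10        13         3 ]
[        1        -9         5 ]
det(T) = -186

Expand along row 0 (cofactor expansion): det(T) = a*(e*i - f*h) - b*(d*i - f*g) + c*(d*h - e*g), where the 3×3 is [[a, b, c], [d, e, f], [g, h, i]].
Minor M_00 = (13)*(5) - (3)*(-9) = 65 + 27 = 92.
Minor M_01 = (-10)*(5) - (3)*(1) = -50 - 3 = -53.
Minor M_02 = (-10)*(-9) - (13)*(1) = 90 - 13 = 77.
det(T) = (-4)*(92) - (-14)*(-53) + (12)*(77) = -368 - 742 + 924 = -186.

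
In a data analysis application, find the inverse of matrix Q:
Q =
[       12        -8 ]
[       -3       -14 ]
det(Q) = -192
Q⁻¹ =
[     7/96     -1/24 ]
[    -1/64     -1/16 ]

For a 2×2 matrix Q = [[a, b], [c, d]] with det(Q) ≠ 0, Q⁻¹ = (1/det(Q)) * [[d, -b], [-c, a]].
det(Q) = (12)*(-14) - (-8)*(-3) = -168 - 24 = -192.
Q⁻¹ = (1/-192) * [[-14, 8], [3, 12]].
Dividing each entry by -192 and reducing:
Q⁻¹ =
[     7/96     -1/24 ]
[    -1/64     -1/16 ]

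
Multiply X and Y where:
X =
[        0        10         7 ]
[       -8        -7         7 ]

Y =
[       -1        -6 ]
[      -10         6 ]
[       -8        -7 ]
XY =
[     -156        11 ]
[       22       -43 ]

Matrix multiplication: (XY)[i][j] = sum over k of X[i][k] * Y[k][j].
  (XY)[0][0] = (0)*(-1) + (10)*(-10) + (7)*(-8) = -156
  (XY)[0][1] = (0)*(-6) + (10)*(6) + (7)*(-7) = 11
  (XY)[1][0] = (-8)*(-1) + (-7)*(-10) + (7)*(-8) = 22
  (XY)[1][1] = (-8)*(-6) + (-7)*(6) + (7)*(-7) = -43
XY =
[     -156        11 ]
[       22       -43 ]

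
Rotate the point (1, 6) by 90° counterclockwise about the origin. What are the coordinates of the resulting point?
(-6, 1)

Rotation matrix R(θ) = [[cos θ, -sin θ], [sin θ, cos θ]]; for θ = 90°:
R = [[0, -1], [1, 0]]
Result: R × [1, 6]ᵀ = [0·1 + (-1)·6, 1·1 + (0)·6]ᵀ = (-6, 1)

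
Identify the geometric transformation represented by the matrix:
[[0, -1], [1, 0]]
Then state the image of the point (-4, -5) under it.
rotation by 90° counterclockwise; image of (-4, -5) is (5, -4)

This matches the form [[cos θ, -sin θ], [sin θ, cos θ]] of a rotation matrix; reading off cos θ and sin θ gives the angle.
The matrix [[0, -1], [1, 0]] represents: rotation by 90° counterclockwise.
Applying it to (-4, -5): [0·-4 + -1·-5, 1·-4 + 0·-5] = (5, -4).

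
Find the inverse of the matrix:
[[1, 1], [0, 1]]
[[1, -1], [0, 1]]

For [[a,b],[c,d]], inverse = (1/det)·[[d,-b],[-c,a]]
det = 1·1 - 1·0 = 1
Inverse = (1/1)·[[1, -1], [0, 1]]
        = [[1, -1], [0, 1]]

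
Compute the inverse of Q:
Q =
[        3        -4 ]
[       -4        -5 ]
det(Q) = -31
Q⁻¹ =
[     5/31     -4/31 ]
[    -4/31     -3/31 ]

For a 2×2 matrix Q = [[a, b], [c, d]] with det(Q) ≠ 0, Q⁻¹ = (1/det(Q)) * [[d, -b], [-c, a]].
det(Q) = (3)*(-5) - (-4)*(-4) = -15 - 16 = -31.
Q⁻¹ = (1/-31) * [[-5, 4], [4, 3]].
Dividing each entry by -31 and reducing:
Q⁻¹ =
[     5/31     -4/31 ]
[    -4/31     -3/31 ]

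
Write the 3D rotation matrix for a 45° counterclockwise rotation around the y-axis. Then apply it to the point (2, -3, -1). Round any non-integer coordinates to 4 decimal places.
R = [[√2/2, 0, √2/2], [0, 1, 0], [-√2/2, 0, √2/2]]; R·(2, -3, -1) = (0.7071, -3.0000, -2.1213)

Rotation matrix for 45° around y-axis:
cos(45°) = √2/2, sin(45°) = √2/2
R = [[√2/2, 0, √2/2], [0, 1, 0], [-√2/2, 0, √2/2]]
Apply to (2, -3, -1): R·[2, -3, -1]ᵀ = (0.7071, -3.0000, -2.1213)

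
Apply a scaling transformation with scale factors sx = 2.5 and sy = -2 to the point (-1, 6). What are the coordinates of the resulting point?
(-2.5, -12)

Scaling matrix:
[[2.50, 0], [0, -2]]
Result: (-1 × 2.5, 6 × -2) = (-2.5, -12)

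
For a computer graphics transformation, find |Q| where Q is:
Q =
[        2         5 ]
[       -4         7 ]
det(Q) = 34

For a 2×2 matrix [[a, b], [c, d]], det = a*d - b*c.
det(Q) = (2)*(7) - (5)*(-4) = 14 + 20 = 34.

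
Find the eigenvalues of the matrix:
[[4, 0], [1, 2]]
λ = 2 and λ = 4

Characteristic equation: det(A - λI) = 0
λ² - (trace)λ + (det) = 0
λ² - (6)λ + (8) = 0
λ² - 6λ + 8 = 0
Solving: λ = 2, 4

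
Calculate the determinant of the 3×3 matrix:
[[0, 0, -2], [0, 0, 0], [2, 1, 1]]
0

Expansion along first row:
det = 0·det([[0,0],[1,1]]) - 0·det([[0,0],[2,1]]) + -2·det([[0,0],[2,1]])
    = 0·(0·1 - 0·1) - 0·(0·1 - 0·2) + -2·(0·1 - 0·2)
    = 0·0 - 0·0 + -2·0
    = 0 + 0 + 0 = 0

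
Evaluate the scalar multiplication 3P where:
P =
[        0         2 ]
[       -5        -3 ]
3P =
[        0         6 ]
[      -15        -9 ]

Scalar multiplication is elementwise: (3P)[i][j] = 3 * P[i][j].
  (3P)[0][0] = 3 * (0) = 0
  (3P)[0][1] = 3 * (2) = 6
  (3P)[1][0] = 3 * (-5) = -15
  (3P)[1][1] = 3 * (-3) = -9
3P =
[        0         6 ]
[      -15        -9 ]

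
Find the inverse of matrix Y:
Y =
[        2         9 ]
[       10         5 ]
det(Y) = -80
Y⁻¹ =
[    -1/16      9/80 ]
[      1/8     -1/40 ]

For a 2×2 matrix Y = [[a, b], [c, d]] with det(Y) ≠ 0, Y⁻¹ = (1/det(Y)) * [[d, -b], [-c, a]].
det(Y) = (2)*(5) - (9)*(10) = 10 - 90 = -80.
Y⁻¹ = (1/-80) * [[5, -9], [-10, 2]].
Dividing each entry by -80 and reducing:
Y⁻¹ =
[    -1/16      9/80 ]
[      1/8     -1/40 ]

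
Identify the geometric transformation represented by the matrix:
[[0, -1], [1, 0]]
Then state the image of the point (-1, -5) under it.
rotation by 90° counterclockwise; image of (-1, -5) is (5, -1)

This matches the form [[cos θ, -sin θ], [sin θ, cos θ]] of a rotation matrix; reading off cos θ and sin θ gives the angle.
The matrix [[0, -1], [1, 0]] represents: rotation by 90° counterclockwise.
Applying it to (-1, -5): [0·-1 + -1·-5, 1·-1 + 0·-5] = (5, -1).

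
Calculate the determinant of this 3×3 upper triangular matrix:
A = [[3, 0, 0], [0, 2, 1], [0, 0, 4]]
24

The determinant of a triangular matrix is the product of its diagonal entries (the off-diagonal entries above the diagonal do not affect it).
det(A) = (3) * (2) * (4) = 24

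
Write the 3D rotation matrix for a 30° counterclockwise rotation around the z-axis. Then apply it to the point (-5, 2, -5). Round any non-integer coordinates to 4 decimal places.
R = [[√3/2, -1/2, 0], [1/2, √3/2, 0], [0, 0, 1]]; R·(-5, 2, -5) = (-5.3301, -0.7679, -5.0000)

Rotation matrix for 30° around z-axis:
cos(30°) = √3/2, sin(30°) = 1/2
R = [[√3/2, -1/2, 0], [1/2, √3/2, 0], [0, 0, 1]]
Apply to (-5, 2, -5): R·[-5, 2, -5]ᵀ = (-5.3301, -0.7679, -5.0000)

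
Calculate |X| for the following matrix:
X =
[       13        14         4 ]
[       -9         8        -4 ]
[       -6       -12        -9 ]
det(X) = -1734

Expand along row 0 (cofactor expansion): det(X) = a*(e*i - f*h) - b*(d*i - f*g) + c*(d*h - e*g), where the 3×3 is [[a, b, c], [d, e, f], [g, h, i]].
Minor M_00 = (8)*(-9) - (-4)*(-12) = -72 - 48 = -120.
Minor M_01 = (-9)*(-9) - (-4)*(-6) = 81 - 24 = 57.
Minor M_02 = (-9)*(-12) - (8)*(-6) = 108 + 48 = 156.
det(X) = (13)*(-120) - (14)*(57) + (4)*(156) = -1560 - 798 + 624 = -1734.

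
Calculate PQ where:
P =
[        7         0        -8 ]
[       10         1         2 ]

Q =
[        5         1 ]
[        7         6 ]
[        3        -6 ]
PQ =
[       11        55 ]
[       63         4 ]

Matrix multiplication: (PQ)[i][j] = sum over k of P[i][k] * Q[k][j].
  (PQ)[0][0] = (7)*(5) + (0)*(7) + (-8)*(3) = 11
  (PQ)[0][1] = (7)*(1) + (0)*(6) + (-8)*(-6) = 55
  (PQ)[1][0] = (10)*(5) + (1)*(7) + (2)*(3) = 63
  (PQ)[1][1] = (10)*(1) + (1)*(6) + (2)*(-6) = 4
PQ =
[       11        55 ]
[       63         4 ]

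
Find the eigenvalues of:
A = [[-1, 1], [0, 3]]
λ = -1, 3

Solve det(A - λI) = 0. For a 2×2 matrix this is λ² - (trace)λ + det = 0.
trace(A) = -1 + 3 = 2.
det(A) = (-1)*(3) - (1)*(0) = -3 - 0 = -3.
Characteristic equation: λ² - (2)λ + (-3) = 0.
Discriminant: (2)² - 4*(-3) = 4 + 12 = 16.
Roots: λ = (2 ± √16) / 2 = -1, 3.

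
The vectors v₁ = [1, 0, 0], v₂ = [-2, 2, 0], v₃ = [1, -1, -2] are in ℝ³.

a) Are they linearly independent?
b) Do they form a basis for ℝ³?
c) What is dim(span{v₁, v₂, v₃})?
Yes independent, yes basis, dim = 3

Stack v₁, v₂, v₃ as rows of a 3×3 matrix.
[[1, 0, 0]; [-2, 2, 0]; [1, -1, -2]] is already lower triangular with nonzero diagonal entries (1, 2, -2), so its determinant is the product of the diagonal entries, det = (1)·(2)·(-2) = -4 ≠ 0, and the rows are linearly independent.
Three linearly independent vectors in ℝ³ form a basis for ℝ³, so dim(span{v₁,v₂,v₃}) = 3.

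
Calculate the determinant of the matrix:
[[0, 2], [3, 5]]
-6

For a 2×2 matrix [[a, b], [c, d]], det = ad - bc
det = (0)(5) - (2)(3) = 0 - 6 = -6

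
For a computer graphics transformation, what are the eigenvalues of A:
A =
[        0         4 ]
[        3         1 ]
λ = -3, 4

Solve det(A - λI) = 0. For a 2×2 matrix the characteristic equation is λ² - (trace)λ + det = 0.
trace(A) = a + d = 0 + 1 = 1.
det(A) = a*d - b*c = (0)*(1) - (4)*(3) = 0 - 12 = -12.
Characteristic equation: λ² - (1)λ + (-12) = 0.
Discriminant = (1)² - 4*(-12) = 1 + 48 = 49.
λ = (1 ± √49) / 2 = (1 ± 7) / 2 = -3, 4.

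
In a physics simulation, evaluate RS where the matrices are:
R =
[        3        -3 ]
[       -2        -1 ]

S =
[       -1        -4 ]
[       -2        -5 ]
RS =
[        3         3 ]
[        4        13 ]

Matrix multiplication: (RS)[i][j] = sum over k of R[i][k] * S[k][j].
  (RS)[0][0] = (3)*(-1) + (-3)*(-2) = 3
  (RS)[0][1] = (3)*(-4) + (-3)*(-5) = 3
  (RS)[1][0] = (-2)*(-1) + (-1)*(-2) = 4
  (RS)[1][1] = (-2)*(-4) + (-1)*(-5) = 13
RS =
[        3         3 ]
[        4        13 ]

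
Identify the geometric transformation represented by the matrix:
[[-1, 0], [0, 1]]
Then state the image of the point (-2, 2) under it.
reflection across the y-axis; image of (-2, 2) is (2, 2)

This is a symmetric orthogonal matrix with determinant -1, which characterizes a reflection in ℝ².
The matrix [[-1, 0], [0, 1]] represents: reflection across the y-axis.
Applying it to (-2, 2): [-1·-2 + 0·2, 0·-2 + 1·2] = (2, 2).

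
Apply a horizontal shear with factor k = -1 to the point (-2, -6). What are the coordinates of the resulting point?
(4, -6)

Shear matrix for horizontal shear with factor k = -1:
[[1, -1], [0, 1]]
Result: (-2, -6) → (4, -6)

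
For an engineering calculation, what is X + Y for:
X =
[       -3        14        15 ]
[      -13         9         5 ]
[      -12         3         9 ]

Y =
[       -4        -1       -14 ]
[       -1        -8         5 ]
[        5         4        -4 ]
X + Y =
[       -7        13         1 ]
[      -14         1        10 ]
[       -7         7         5 ]

Matrix addition is elementwise: (X+Y)[i][j] = X[i][j] + Y[i][j].
  (X+Y)[0][0] = (-3) + (-4) = -7
  (X+Y)[0][1] = (14) + (-1) = 13
  (X+Y)[0][2] = (15) + (-14) = 1
  (X+Y)[1][0] = (-13) + (-1) = -14
  (X+Y)[1][1] = (9) + (-8) = 1
  (X+Y)[1][2] = (5) + (5) = 10
  (X+Y)[2][0] = (-12) + (5) = -7
  (X+Y)[2][1] = (3) + (4) = 7
  (X+Y)[2][2] = (9) + (-4) = 5
X + Y =
[       -7        13         1 ]
[      -14         1        10 ]
[       -7         7         5 ]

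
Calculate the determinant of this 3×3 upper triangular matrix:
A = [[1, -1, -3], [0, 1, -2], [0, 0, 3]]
3

The determinant of a triangular matrix is the product of its diagonal entries (the off-diagonal entries above the diagonal do not affect it).
det(A) = (1) * (1) * (3) = 3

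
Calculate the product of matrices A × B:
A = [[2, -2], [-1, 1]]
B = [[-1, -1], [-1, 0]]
[[0, -2], [0, 1]]

Matrix multiplication:
C[0][0] = 2×-1 + -2×-1 = 0
C[0][1] = 2×-1 + -2×0 = -2
C[1][0] = -1×-1 + 1×-1 = 0
C[1][1] = -1×-1 + 1×0 = 1
Result: [[0, -2], [0, 1]]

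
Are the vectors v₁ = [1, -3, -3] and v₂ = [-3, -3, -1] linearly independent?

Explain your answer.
Yes, linearly independent

Two vectors are linearly dependent iff one is a scalar multiple of the other.
No single scalar k satisfies v₂ = k·v₁ (the ratios of corresponding entries disagree), so v₁ and v₂ are linearly independent.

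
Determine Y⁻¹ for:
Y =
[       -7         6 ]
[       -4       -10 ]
det(Y) = 94
Y⁻¹ =
[    -5/47     -3/47 ]
[     2/47     -7/94 ]

For a 2×2 matrix Y = [[a, b], [c, d]] with det(Y) ≠ 0, Y⁻¹ = (1/det(Y)) * [[d, -b], [-c, a]].
det(Y) = (-7)*(-10) - (6)*(-4) = 70 + 24 = 94.
Y⁻¹ = (1/94) * [[-10, -6], [4, -7]].
Dividing each entry by 94 and reducing:
Y⁻¹ =
[    -5/47     -3/47 ]
[     2/47     -7/94 ]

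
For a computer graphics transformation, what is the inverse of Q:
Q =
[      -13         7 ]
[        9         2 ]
det(Q) = -89
Q⁻¹ =
[    -2/89      7/89 ]
[     9/89     13/89 ]

For a 2×2 matrix Q = [[a, b], [c, d]] with det(Q) ≠ 0, Q⁻¹ = (1/det(Q)) * [[d, -b], [-c, a]].
det(Q) = (-13)*(2) - (7)*(9) = -26 - 63 = -89.
Q⁻¹ = (1/-89) * [[2, -7], [-9, -13]].
Dividing each entry by -89 and reducing:
Q⁻¹ =
[    -2/89      7/89 ]
[     9/89     13/89 ]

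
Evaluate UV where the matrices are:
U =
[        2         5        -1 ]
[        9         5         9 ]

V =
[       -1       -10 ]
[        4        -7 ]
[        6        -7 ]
UV =
[       12       -48 ]
[       65      -188 ]

Matrix multiplication: (UV)[i][j] = sum over k of U[i][k] * V[k][j].
  (UV)[0][0] = (2)*(-1) + (5)*(4) + (-1)*(6) = 12
  (UV)[0][1] = (2)*(-10) + (5)*(-7) + (-1)*(-7) = -48
  (UV)[1][0] = (9)*(-1) + (5)*(4) + (9)*(6) = 65
  (UV)[1][1] = (9)*(-10) + (5)*(-7) + (9)*(-7) = -188
UV =
[       12       -48 ]
[       65      -188 ]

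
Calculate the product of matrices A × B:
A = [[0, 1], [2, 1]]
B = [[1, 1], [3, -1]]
[[3, -1], [5, 1]]

Matrix multiplication:
C[0][0] = 0×1 + 1×3 = 3
C[0][1] = 0×1 + 1×-1 = -1
C[1][0] = 2×1 + 1×3 = 5
C[1][1] = 2×1 + 1×-1 = 1
Result: [[3, -1], [5, 1]]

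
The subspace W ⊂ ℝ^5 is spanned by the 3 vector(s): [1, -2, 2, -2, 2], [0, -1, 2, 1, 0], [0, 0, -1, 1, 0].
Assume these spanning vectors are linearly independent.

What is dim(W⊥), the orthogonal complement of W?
dim(W⊥) = 2

For any subspace W of ℝ^n, dim(W) + dim(W⊥) = n (the whole-space dimension).
Here the given 3 vectors are linearly independent, so dim(W) = 3.
Thus dim(W⊥) = n - dim(W) = 5 - 3 = 2.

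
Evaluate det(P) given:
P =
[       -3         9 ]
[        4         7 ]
det(P) = -57

For a 2×2 matrix [[a, b], [c, d]], det = a*d - b*c.
det(P) = (-3)*(7) - (9)*(4) = -21 - 36 = -57.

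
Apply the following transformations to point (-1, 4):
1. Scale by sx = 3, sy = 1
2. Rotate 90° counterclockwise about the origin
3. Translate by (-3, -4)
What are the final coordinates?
(-7, -7)

Step 1: Scale → (-3, 4)
Step 2: Rotate 90° → (-4, -3)
Step 3: Translate → (-7, -7)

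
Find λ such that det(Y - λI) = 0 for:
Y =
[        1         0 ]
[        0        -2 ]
λ = -2, 1

Solve det(Y - λI) = 0. For a 2×2 matrix the characteristic equation is λ² - (trace)λ + det = 0.
trace(Y) = a + d = 1 - 2 = -1.
det(Y) = a*d - b*c = (1)*(-2) - (0)*(0) = -2 - 0 = -2.
Characteristic equation: λ² - (-1)λ + (-2) = 0.
Discriminant = (-1)² - 4*(-2) = 1 + 8 = 9.
λ = (-1 ± √9) / 2 = (-1 ± 3) / 2 = -2, 1.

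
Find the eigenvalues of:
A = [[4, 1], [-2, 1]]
λ = 2, 3

Solve det(A - λI) = 0. For a 2×2 matrix this is λ² - (trace)λ + det = 0.
trace(A) = 4 + 1 = 5.
det(A) = (4)*(1) - (1)*(-2) = 4 + 2 = 6.
Characteristic equation: λ² - (5)λ + (6) = 0.
Discriminant: (5)² - 4*(6) = 25 - 24 = 1.
Roots: λ = (5 ± √1) / 2 = 2, 3.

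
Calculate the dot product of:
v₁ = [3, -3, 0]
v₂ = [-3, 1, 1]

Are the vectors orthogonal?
-12, No

The dot product is the sum of products of corresponding components.
v₁·v₂ = (3)*(-3) + (-3)*(1) + (0)*(1) = -9 - 3 + 0 = -12.
Two vectors are orthogonal iff their dot product is 0; here the dot product is -12, so the vectors are not orthogonal.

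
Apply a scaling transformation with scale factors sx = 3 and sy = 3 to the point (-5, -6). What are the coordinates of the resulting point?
(-15, -18)

Scaling matrix:
[[3, 0], [0, 3]]
Result: (-5 × 3, -6 × 3) = (-15, -18)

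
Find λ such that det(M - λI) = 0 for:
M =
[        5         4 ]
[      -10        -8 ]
λ = -3, 0

Solve det(M - λI) = 0. For a 2×2 matrix the characteristic equation is λ² - (trace)λ + det = 0.
trace(M) = a + d = 5 - 8 = -3.
det(M) = a*d - b*c = (5)*(-8) - (4)*(-10) = -40 + 40 = 0.
Characteristic equation: λ² - (-3)λ + (0) = 0.
Discriminant = (-3)² - 4*(0) = 9 - 0 = 9.
λ = (-3 ± √9) / 2 = (-3 ± 3) / 2 = -3, 0.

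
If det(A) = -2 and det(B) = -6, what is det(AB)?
12

Use the multiplicative property of determinants: det(AB) = det(A)*det(B).
det(AB) = (-2)*(-6) = 12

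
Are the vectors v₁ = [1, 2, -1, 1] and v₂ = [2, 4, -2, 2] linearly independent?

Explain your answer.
No, linearly dependent (v₂ = 2·v₁)

Check whether there is a scalar k with v₂ = k·v₁.
Comparing components, k = 2 satisfies 2·[1, 2, -1, 1] = [2, 4, -2, 2].
Since v₂ is a scalar multiple of v₁, the two vectors are linearly dependent.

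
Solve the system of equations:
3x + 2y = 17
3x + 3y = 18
x = 5, y = 1

Use elimination (row reduction):
Equation 1: 3x + 2y = 17.
Equation 2: 3x + 3y = 18.
Multiply Eq1 by 3 and Eq2 by 3: 9x + 6y = 51;  9x + 9y = 54.
Subtract: (3)y = 3, so y = 1.
Back-substitute into Eq1: 3x + 2*(1) = 17, so x = 5.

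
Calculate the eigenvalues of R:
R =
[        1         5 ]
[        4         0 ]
λ = -4, 5

Solve det(R - λI) = 0. For a 2×2 matrix the characteristic equation is λ² - (trace)λ + det = 0.
trace(R) = a + d = 1 + 0 = 1.
det(R) = a*d - b*c = (1)*(0) - (5)*(4) = 0 - 20 = -20.
Characteristic equation: λ² - (1)λ + (-20) = 0.
Discriminant = (1)² - 4*(-20) = 1 + 80 = 81.
λ = (1 ± √81) / 2 = (1 ± 9) / 2 = -4, 5.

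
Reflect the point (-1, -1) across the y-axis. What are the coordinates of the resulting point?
(1, -1)

Reflection across y-axis: (-1, -1) → (1, -1)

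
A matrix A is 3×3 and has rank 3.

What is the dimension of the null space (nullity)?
0

The rank-nullity theorem for an m×n matrix states:
rank(A) + nullity(A) = n (the number of columns).
Here n = 3 and rank(A) = 3, so nullity(A) = 3 - 3 = 0.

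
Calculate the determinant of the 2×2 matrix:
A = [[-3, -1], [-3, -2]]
3

For A = [[a, b], [c, d]], det(A) = a*d - b*c.
det(A) = (-3)*(-2) - (-1)*(-3) = 6 - 3 = 3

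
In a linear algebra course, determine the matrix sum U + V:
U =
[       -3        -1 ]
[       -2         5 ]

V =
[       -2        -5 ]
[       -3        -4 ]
U + V =
[       -5        -6 ]
[       -5         1 ]

Matrix addition is elementwise: (U+V)[i][j] = U[i][j] + V[i][j].
  (U+V)[0][0] = (-3) + (-2) = -5
  (U+V)[0][1] = (-1) + (-5) = -6
  (U+V)[1][0] = (-2) + (-3) = -5
  (U+V)[1][1] = (5) + (-4) = 1
U + V =
[       -5        -6 ]
[       -5         1 ]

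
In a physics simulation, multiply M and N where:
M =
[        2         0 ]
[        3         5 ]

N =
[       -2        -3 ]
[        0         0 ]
MN =
[       -4        -6 ]
[       -6        -9 ]

Matrix multiplication: (MN)[i][j] = sum over k of M[i][k] * N[k][j].
  (MN)[0][0] = (2)*(-2) + (0)*(0) = -4
  (MN)[0][1] = (2)*(-3) + (0)*(0) = -6
  (MN)[1][0] = (3)*(-2) + (5)*(0) = -6
  (MN)[1][1] = (3)*(-3) + (5)*(0) = -9
MN =
[       -4        -6 ]
[       -6        -9 ]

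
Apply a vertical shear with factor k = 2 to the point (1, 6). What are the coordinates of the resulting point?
(1, 8)

Shear matrix for vertical shear with factor k = 2:
[[1, 0], [2, 1]]
Result: (1, 6) → (1, 8)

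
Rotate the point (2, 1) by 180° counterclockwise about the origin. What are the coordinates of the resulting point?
(-2, -1)

Rotation matrix R(θ) = [[cos θ, -sin θ], [sin θ, cos θ]]; for θ = 180°:
R = [[-1, 0], [0, -1]]
Result: R × [2, 1]ᵀ = [-1·2 + (0)·1, 0·2 + (-1)·1]ᵀ = (-2, -1)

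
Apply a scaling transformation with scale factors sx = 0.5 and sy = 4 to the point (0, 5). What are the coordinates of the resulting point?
(0.0, 20)

Scaling matrix:
[[0.50, 0], [0, 4]]
Result: (0 × 0.5, 5 × 4) = (0.0, 20)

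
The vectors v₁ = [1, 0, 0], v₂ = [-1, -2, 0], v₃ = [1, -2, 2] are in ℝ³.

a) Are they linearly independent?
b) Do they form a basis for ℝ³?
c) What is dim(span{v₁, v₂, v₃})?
Yes independent, yes basis, dim = 3

Stack v₁, v₂, v₃ as rows of a 3×3 matrix.
[[1, 0, 0]; [-1, -2, 0]; [1, -2, 2]] is already lower triangular with nonzero diagonal entries (1, -2, 2), so its determinant is the product of the diagonal entries, det = (1)·(-2)·(2) = -4 ≠ 0, and the rows are linearly independent.
Three linearly independent vectors in ℝ³ form a basis for ℝ³, so dim(span{v₁,v₂,v₃}) = 3.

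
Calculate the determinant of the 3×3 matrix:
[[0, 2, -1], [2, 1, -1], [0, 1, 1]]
-6

Expansion along first row:
det = 0·det([[1,-1],[1,1]]) - 2·det([[2,-1],[0,1]]) + -1·det([[2,1],[0,1]])
    = 0·(1·1 - -1·1) - 2·(2·1 - -1·0) + -1·(2·1 - 1·0)
    = 0·2 - 2·2 + -1·2
    = 0 + -4 + -2 = -6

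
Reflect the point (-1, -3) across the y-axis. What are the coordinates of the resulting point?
(1, -3)

Reflection across y-axis: (-1, -3) → (1, -3)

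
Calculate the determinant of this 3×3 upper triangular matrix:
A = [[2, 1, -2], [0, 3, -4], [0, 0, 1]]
6

The determinant of a triangular matrix is the product of its diagonal entries (the off-diagonal entries above the diagonal do not affect it).
det(A) = (2) * (3) * (1) = 6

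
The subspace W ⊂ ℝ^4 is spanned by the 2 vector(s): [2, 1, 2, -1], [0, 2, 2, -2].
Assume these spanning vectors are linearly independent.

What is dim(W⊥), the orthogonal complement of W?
dim(W⊥) = 2

For any subspace W of ℝ^n, dim(W) + dim(W⊥) = n (the whole-space dimension).
Here the given 2 vectors are linearly independent, so dim(W) = 2.
Thus dim(W⊥) = n - dim(W) = 4 - 2 = 2.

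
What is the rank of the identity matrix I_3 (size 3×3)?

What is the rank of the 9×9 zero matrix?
rank(I_3) = 3, rank(0) = 0

The identity I_3 has 3 columns that are the standard basis vectors e_1, …, e_3. These are linearly independent, so all 3 columns are pivots and rank(I_3) = 3.
The 9×9 zero matrix has every entry zero, so every row is the zero row and there are no pivots; rank(0) = 0.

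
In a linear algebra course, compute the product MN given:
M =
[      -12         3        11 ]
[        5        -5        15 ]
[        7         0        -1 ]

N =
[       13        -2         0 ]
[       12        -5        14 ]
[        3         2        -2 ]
MN =
[      -87        31        20 ]
[       50        45      -100 ]
[       88       -16         2 ]

Matrix multiplication: (MN)[i][j] = sum over k of M[i][k] * N[k][j].
  (MN)[0][0] = (-12)*(13) + (3)*(12) + (11)*(3) = -87
  (MN)[0][1] = (-12)*(-2) + (3)*(-5) + (11)*(2) = 31
  (MN)[0][2] = (-12)*(0) + (3)*(14) + (11)*(-2) = 20
  (MN)[1][0] = (5)*(13) + (-5)*(12) + (15)*(3) = 50
  (MN)[1][1] = (5)*(-2) + (-5)*(-5) + (15)*(2) = 45
  (MN)[1][2] = (5)*(0) + (-5)*(14) + (15)*(-2) = -100
  (MN)[2][0] = (7)*(13) + (0)*(12) + (-1)*(3) = 88
  (MN)[2][1] = (7)*(-2) + (0)*(-5) + (-1)*(2) = -16
  (MN)[2][2] = (7)*(0) + (0)*(14) + (-1)*(-2) = 2
MN =
[      -87        31        20 ]
[       50        45      -100 ]
[       88       -16         2 ]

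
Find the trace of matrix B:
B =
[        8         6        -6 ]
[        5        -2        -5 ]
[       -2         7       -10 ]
tr(B) = 8 - 2 - 10 = -4

The trace of a square matrix is the sum of its diagonal entries.
Diagonal entries of B: B[0][0] = 8, B[1][1] = -2, B[2][2] = -10.
tr(B) = 8 - 2 - 10 = -4.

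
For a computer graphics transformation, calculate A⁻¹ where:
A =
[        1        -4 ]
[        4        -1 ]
det(A) = 15
A⁻¹ =
[    -1/15      4/15 ]
[    -4/15      1/15 ]

For a 2×2 matrix A = [[a, b], [c, d]] with det(A) ≠ 0, A⁻¹ = (1/det(A)) * [[d, -b], [-c, a]].
det(A) = (1)*(-1) - (-4)*(4) = -1 + 16 = 15.
A⁻¹ = (1/15) * [[-1, 4], [-4, 1]].
Dividing each entry by 15 and reducing:
A⁻¹ =
[    -1/15      4/15 ]
[    -4/15      1/15 ]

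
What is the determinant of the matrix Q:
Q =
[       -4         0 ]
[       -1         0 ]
det(Q) = 0

For a 2×2 matrix [[a, b], [c, d]], det = a*d - b*c.
det(Q) = (-4)*(0) - (0)*(-1) = 0 - 0 = 0.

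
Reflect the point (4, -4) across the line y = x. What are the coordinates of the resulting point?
(-4, 4)

Reflection across line y = x: (4, -4) → (-4, 4)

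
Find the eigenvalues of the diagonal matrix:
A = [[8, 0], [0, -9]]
λ₁ = 8, λ₂ = -9

The characteristic polynomial of A is det(A - λI) = (8 - λ)(-9 - λ) = 0.
The roots are λ = 8 and λ = -9, so the eigenvalues are the diagonal entries.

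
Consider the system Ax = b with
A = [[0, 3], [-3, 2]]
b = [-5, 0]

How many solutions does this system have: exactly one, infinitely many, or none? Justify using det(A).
Exactly one solution

Compute det(A) = (0)*(2) - (3)*(-3) = 9.
Because det(A) ≠ 0, A is invertible and Ax = b has a unique solution for every b (here x = A⁻¹ b).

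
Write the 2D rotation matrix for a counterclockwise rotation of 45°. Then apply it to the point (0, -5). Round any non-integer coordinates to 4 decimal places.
R = [[√2/2, -√2/2], [√2/2, √2/2]]; R·(0, -5) = (3.5355, -3.5355)

Rotation matrix formula: R(θ) = [[cos θ, -sin θ], [sin θ, cos θ]]
For θ = 45°:
cos(45°) = √2/2
sin(45°) = √2/2
R = [[√2/2, -√2/2], [√2/2, √2/2]]
Apply to (0, -5): [√2/2·0 + (-√2/2)·-5, √2/2·0 + √2/2·-5] = (3.5355, -3.5355)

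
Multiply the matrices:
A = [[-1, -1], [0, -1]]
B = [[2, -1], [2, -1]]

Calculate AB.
[[-4, 2], [-2, 1]]

Each entry (i,j) of AB = sum over k of A[i][k]*B[k][j].
(AB)[0][0] = (-1)*(2) + (-1)*(2) = -4
(AB)[0][1] = (-1)*(-1) + (-1)*(-1) = 2
(AB)[1][0] = (0)*(2) + (-1)*(2) = -2
(AB)[1][1] = (0)*(-1) + (-1)*(-1) = 1
AB = [[-4, 2], [-2, 1]]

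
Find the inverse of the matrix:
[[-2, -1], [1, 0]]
[[0, 1], [-1, -2]]

For [[a,b],[c,d]], inverse = (1/det)·[[d,-b],[-c,a]]
det = -2·0 - -1·1 = 1
Inverse = (1/1)·[[0, 1], [-1, -2]]
        = [[0, 1], [-1, -2]]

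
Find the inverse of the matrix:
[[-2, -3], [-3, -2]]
[[2/5, -3/5], [-3/5, 2/5]]

For [[a,b],[c,d]], inverse = (1/det)·[[d,-b],[-c,a]]
det = -2·-2 - -3·-3 = -5
Inverse = (1/-5)·[[-2, 3], [3, -2]]
        = [[2/5, -3/5], [-3/5, 2/5]]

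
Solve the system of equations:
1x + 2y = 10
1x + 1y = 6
x = 2, y = 4

Use elimination (row reduction):
Equation 1: 1x + 2y = 10.
Equation 2: 1x + 1y = 6.
Multiply Eq1 by 1 and Eq2 by 1: 1x + 2y = 10;  1x + 1y = 6.
Subtract: (-1)y = -4, so y = 4.
Back-substitute into Eq1: 1x + 2*(4) = 10, so x = 2.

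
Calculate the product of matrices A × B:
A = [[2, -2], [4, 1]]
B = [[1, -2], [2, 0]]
[[-2, -4], [6, -8]]

Matrix multiplication:
C[0][0] = 2×1 + -2×2 = -2
C[0][1] = 2×-2 + -2×0 = -4
C[1][0] = 4×1 + 1×2 = 6
C[1][1] = 4×-2 + 1×0 = -8
Result: [[-2, -4], [6, -8]]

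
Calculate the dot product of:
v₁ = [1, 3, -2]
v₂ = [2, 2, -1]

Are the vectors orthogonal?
10, No

The dot product is the sum of products of corresponding components.
v₁·v₂ = (1)*(2) + (3)*(2) + (-2)*(-1) = 2 + 6 + 2 = 10.
Two vectors are orthogonal iff their dot product is 0; here the dot product is 10, so the vectors are not orthogonal.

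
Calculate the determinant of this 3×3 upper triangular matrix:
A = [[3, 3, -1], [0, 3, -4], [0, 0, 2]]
18

The determinant of a triangular matrix is the product of its diagonal entries (the off-diagonal entries above the diagonal do not affect it).
det(A) = (3) * (3) * (2) = 18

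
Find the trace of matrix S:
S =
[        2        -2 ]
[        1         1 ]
tr(S) = 2 + 1 = 3

The trace of a square matrix is the sum of its diagonal entries.
Diagonal entries of S: S[0][0] = 2, S[1][1] = 1.
tr(S) = 2 + 1 = 3.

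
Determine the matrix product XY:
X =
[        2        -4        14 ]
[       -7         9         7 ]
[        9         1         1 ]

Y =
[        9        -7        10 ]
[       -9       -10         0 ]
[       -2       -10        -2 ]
XY =
[       26      -114        -8 ]
[     -158      -111       -84 ]
[       70       -83        88 ]

Matrix multiplication: (XY)[i][j] = sum over k of X[i][k] * Y[k][j].
  (XY)[0][0] = (2)*(9) + (-4)*(-9) + (14)*(-2) = 26
  (XY)[0][1] = (2)*(-7) + (-4)*(-10) + (14)*(-10) = -114
  (XY)[0][2] = (2)*(10) + (-4)*(0) + (14)*(-2) = -8
  (XY)[1][0] = (-7)*(9) + (9)*(-9) + (7)*(-2) = -158
  (XY)[1][1] = (-7)*(-7) + (9)*(-10) + (7)*(-10) = -111
  (XY)[1][2] = (-7)*(10) + (9)*(0) + (7)*(-2) = -84
  (XY)[2][0] = (9)*(9) + (1)*(-9) + (1)*(-2) = 70
  (XY)[2][1] = (9)*(-7) + (1)*(-10) + (1)*(-10) = -83
  (XY)[2][2] = (9)*(10) + (1)*(0) + (1)*(-2) = 88
XY =
[       26      -114        -8 ]
[     -158      -111       -84 ]
[       70       -83        88 ]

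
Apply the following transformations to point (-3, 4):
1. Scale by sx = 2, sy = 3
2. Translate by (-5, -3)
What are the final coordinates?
(-11, 9)

Step 1: Scale (-3, 4) by (sx, sy) = (2, 3) → (-6, 12)
Step 2: Translate by (-5, -3) → (-11, 9)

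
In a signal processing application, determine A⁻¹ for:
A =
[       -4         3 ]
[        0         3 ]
det(A) = -12
A⁻¹ =
[     -1/4       1/4 ]
[        0       1/3 ]

For a 2×2 matrix A = [[a, b], [c, d]] with det(A) ≠ 0, A⁻¹ = (1/det(A)) * [[d, -b], [-c, a]].
det(A) = (-4)*(3) - (3)*(0) = -12 - 0 = -12.
A⁻¹ = (1/-12) * [[3, -3], [0, -4]].
Dividing each entry by -12 and reducing:
A⁻¹ =
[     -1/4       1/4 ]
[        0       1/3 ]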